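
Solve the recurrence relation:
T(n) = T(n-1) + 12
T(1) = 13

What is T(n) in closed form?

Unrolling: T(n) = T(1) + 12·(n-1) = 13 + 12(n-1) = 12n + 1.

Answer: T(n) = 12n + 1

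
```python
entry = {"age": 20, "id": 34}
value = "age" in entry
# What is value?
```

Trace:
`entry = {"age": 20, "id": 34}` → entry = {'age': 20, 'id': 34}
`value = "age" in entry` → value = True
So value = True

Answer: True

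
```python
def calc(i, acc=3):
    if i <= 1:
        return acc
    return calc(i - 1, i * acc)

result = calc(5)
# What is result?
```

Accumulator trace (n, acc): (5, 3) -> (4, 15) -> (3, 60) -> (2, 180) -> (1, 360) -> return 360

Answer: 360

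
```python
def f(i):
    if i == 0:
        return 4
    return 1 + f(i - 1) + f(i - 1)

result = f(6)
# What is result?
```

f(i) = 1 + 2·f(i-1), f(0)=4. Closed form: (4+1)·2^6 - 1 = 319.

Answer: 319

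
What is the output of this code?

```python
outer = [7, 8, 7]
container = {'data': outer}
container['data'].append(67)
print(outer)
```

Key concept: dict holds reference to list.
Step by step:
`outer = [7, 8, 7]` → outer = [7, 8, 7]
`container = {'data': outer}` → container = {'data': [7, 8, 7]}
`container['data'].append(67)` → outer = [7, 8, 7, 67]; container = {'data': [7, 8, 7, 67]}
`print(outer)` → prints [7, 8, 7, 67]

Answer: [7, 8, 7, 67]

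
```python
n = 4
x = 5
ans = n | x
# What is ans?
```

Trace:
`n = 4` → n = 4
`x = 5` → x = 5
`ans = n | x` → ans = 5
So ans = 5

Answer: 5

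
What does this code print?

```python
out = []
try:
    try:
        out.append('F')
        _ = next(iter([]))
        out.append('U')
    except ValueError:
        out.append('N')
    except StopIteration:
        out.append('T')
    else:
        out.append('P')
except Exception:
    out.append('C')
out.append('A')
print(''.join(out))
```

Execution trace: 'F' (inner try body) → 'T' (inner except StopIteration) → 'A' (after the try/except). Output: FTA

Answer: FTA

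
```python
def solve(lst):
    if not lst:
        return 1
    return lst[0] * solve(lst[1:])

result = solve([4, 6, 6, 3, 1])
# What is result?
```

Product over [4, 6, 6, 3, 1] = 4 * 6 * 6 * 3 * 1 = 432

Answer: 432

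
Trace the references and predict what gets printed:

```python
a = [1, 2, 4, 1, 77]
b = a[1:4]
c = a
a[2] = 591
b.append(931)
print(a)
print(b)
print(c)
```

Key concept: slice vs alias.
Step by step:
`a = [1, 2, 4, 1, 77]` → a = [1, 2, 4, 1, 77]
`b = a[1:4]` → b = [2, 4, 1]
`c = a` → c = [1, 2, 4, 1, 77] (same object as a)
`a[2] = 591` → a = [1, 2, 591, 1, 77] (same object as c); c = [1, 2, 591, 1, 77] (same object as a)
`b.append(931)` → b = [2, 4, 1, 931]
`print(a)` → prints [1, 2, 591, 1, 77]
`print(b)` → prints [2, 4, 1, 931]
`print(c)` → prints [1, 2, 591, 1, 77]

Answer:
[1, 2, 591, 1, 77]
[2, 4, 1, 931]
[1, 2, 591, 1, 77]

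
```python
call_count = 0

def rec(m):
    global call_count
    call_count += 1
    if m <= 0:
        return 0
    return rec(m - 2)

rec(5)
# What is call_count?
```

Linear recursion stepping by 2: 4 calls from m=5 down to ≤0.

Answer: 4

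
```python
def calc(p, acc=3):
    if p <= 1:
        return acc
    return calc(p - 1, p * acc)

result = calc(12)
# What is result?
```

Accumulator trace (n, acc): (12, 3) -> (11, 36) -> (10, 396) -> (9, 3960) -> (8, 35640) -> (7, 285120) -> (6, 1995840) -> (5, 11975040) -> (4, 59875200) -> (3, 239500800) -> (2, 718502400) -> (1, 1437004800) -> return 1437004800

Answer: 1437004800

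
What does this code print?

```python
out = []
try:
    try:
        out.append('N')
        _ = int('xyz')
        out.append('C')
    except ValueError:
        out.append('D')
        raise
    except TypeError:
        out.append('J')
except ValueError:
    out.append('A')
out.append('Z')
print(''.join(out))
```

Execution trace: 'N' (inner try body) → 'D' (inner except ValueError) → 'A' (outer except ValueError) → 'Z' (after the try/except). Output: NDAZ

Answer: NDAZ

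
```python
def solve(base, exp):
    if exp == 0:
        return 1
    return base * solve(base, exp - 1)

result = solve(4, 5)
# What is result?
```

solve(4, 5) = 4 * 4 * 4 * 4 * 4 = 1024

Answer: 1024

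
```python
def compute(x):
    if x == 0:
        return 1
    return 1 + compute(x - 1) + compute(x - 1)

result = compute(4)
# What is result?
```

compute(x) = 1 + 2·compute(x-1), compute(0)=1. Closed form: (1+1)·2^4 - 1 = 31.

Answer: 31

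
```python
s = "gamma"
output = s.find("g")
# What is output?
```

Trace:
`s = "gamma"` → s = 'gamma'
`output = s.find("g")` → output = 0
So output = 0

Answer: 0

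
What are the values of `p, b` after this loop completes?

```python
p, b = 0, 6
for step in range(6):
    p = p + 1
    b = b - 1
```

p goes 0→6, b goes 6→0
`p, b` takes the values: (0, 6) → (1, 6) → (1, 5) → (2, 5) → (2, 4) → (3, 4) → (3, 3) → (4, 3) → (4, 2) → (5, 2) → (5, 1) → (6, 1) → (6, 0)

Answer: 6, 0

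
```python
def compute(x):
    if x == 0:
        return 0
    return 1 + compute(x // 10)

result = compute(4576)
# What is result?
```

Count of digits of 4576: 4

Answer: 4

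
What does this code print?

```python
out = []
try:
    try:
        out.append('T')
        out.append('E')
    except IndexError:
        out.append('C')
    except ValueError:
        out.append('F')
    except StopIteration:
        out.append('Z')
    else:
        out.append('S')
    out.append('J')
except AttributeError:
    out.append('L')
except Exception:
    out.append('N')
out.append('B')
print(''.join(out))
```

Execution trace: 'T' (inner try body) → 'E' (inner try body, no exception) → 'S' (inner else) → 'J' (try body, no exception) → 'B' (after the try/except). Output: TESJB

Answer: TESJB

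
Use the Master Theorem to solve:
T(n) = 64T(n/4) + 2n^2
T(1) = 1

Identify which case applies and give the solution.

a=64, b=4, f(n)=2n^2. log_4(64) = 3. Since c=2 < 3, Case 1 applies: T(n) = Θ(n^log_b(a)) = O(n^3).

Answer: O(n^3) - Case 1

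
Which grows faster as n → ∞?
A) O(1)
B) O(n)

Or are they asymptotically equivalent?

O(1) vs O(n): Higher order terms dominate.

Answer: B) O(n) grows faster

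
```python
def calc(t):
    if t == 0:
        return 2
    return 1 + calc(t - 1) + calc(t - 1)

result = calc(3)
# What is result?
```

calc(t) = 1 + 2·calc(t-1), calc(0)=2. Closed form: (2+1)·2^3 - 1 = 23.

Answer: 23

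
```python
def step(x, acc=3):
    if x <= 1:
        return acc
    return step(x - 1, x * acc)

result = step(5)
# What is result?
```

Accumulator trace (n, acc): (5, 3) -> (4, 15) -> (3, 60) -> (2, 180) -> (1, 360) -> return 360

Answer: 360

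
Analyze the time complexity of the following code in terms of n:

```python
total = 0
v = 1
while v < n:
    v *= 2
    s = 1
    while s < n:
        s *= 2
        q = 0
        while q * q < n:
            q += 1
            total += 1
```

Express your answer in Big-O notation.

Each loop level contributes: log n × log n × √n. Multiplying the contributions gives O(√n log² n).

Answer: O(√n log² n)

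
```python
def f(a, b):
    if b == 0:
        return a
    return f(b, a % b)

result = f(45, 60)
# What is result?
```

f(45, 60) -> f(60, 45) -> f(45, 15) -> f(15, 0) -> 15

Answer: 15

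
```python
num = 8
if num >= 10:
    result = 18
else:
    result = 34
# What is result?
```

Trace:
`num = 8` → num = 8
`if num >= 10: ...` → num >= 10 is False, take else branch → result = 34
So result = 34

Answer: 34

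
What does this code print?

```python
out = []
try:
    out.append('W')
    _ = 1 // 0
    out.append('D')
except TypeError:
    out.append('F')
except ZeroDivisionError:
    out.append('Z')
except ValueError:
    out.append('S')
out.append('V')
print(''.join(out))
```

Execution trace: 'W' (try body) → 'Z' (except ZeroDivisionError) → 'V' (after the try/except). Output: WZV

Answer: WZV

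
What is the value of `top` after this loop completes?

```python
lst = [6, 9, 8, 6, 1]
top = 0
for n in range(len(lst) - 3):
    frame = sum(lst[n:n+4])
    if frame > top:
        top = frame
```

Max sum of 4-element window in [6, 9, 8, 6, 1]
`top` takes the values: 0 → 29

Answer: 29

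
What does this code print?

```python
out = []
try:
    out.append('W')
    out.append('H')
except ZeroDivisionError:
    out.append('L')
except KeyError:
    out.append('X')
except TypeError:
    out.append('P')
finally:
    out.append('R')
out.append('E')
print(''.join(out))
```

Execution trace: 'W' (try body) → 'H' (try body, no exception) → 'R' (finally) → 'E' (after the try/except). Output: WHRE

Answer: WHRE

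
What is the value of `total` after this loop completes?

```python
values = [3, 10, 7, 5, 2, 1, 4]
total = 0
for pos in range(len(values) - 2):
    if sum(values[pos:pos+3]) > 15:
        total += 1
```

Count windows with sum > 15
`total` takes the values: 0 → 1 → 2

Answer: 2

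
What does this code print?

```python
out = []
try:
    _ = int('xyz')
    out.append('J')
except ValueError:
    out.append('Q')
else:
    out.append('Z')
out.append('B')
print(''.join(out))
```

Execution trace: 'Q' (except ValueError) → 'B' (after the try/except). Output: QB

Answer: QB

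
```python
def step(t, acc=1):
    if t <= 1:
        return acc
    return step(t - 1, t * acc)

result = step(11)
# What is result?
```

Accumulator trace (n, acc): (11, 1) -> (10, 11) -> (9, 110) -> (8, 990) -> (7, 7920) -> (6, 55440) -> (5, 332640) -> (4, 1663200) -> (3, 6652800) -> (2, 19958400) -> (1, 39916800) -> return 39916800

Answer: 39916800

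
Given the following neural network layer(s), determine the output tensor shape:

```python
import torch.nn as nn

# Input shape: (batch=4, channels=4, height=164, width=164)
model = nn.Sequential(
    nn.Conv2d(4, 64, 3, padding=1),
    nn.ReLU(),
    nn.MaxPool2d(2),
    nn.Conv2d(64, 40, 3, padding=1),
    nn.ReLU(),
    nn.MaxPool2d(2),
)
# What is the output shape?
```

Input: (4, 4, 164, 164) -> after first Conv2d: (4, 64, 164, 164) -> after first MaxPool2d: (4, 64, 82, 82) -> after second Conv2d: (4, 40, 82, 82) -> Output: (4, 40, 41, 41)

Answer: (4, 40, 41, 41)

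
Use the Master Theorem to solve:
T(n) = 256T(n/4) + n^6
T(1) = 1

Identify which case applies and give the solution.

a=256, b=4, f(n)=n^6. log_4(256) = 4. Since c=6 > 4 and the regularity condition holds (256(n/4)^6 = (256/4^6)n^6 with 256/4^6 < 1), Case 3 applies: T(n) = Θ(f(n)) = O(n^6).

Answer: O(n^6) - Case 3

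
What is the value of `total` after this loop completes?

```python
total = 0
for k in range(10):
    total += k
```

Sum of 0 to 9 = 45
`total` takes the values: 0 → 1 → 3 → 6 → 10 → 15 → 21 → 28 → 36 → 45

Answer: 45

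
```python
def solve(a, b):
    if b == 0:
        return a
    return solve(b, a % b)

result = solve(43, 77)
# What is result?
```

solve(43, 77) -> solve(77, 43) -> solve(43, 34) -> solve(34, 9) -> solve(9, 7) -> solve(7, 2) -> solve(2, 1) -> solve(1, 0) -> 1

Answer: 1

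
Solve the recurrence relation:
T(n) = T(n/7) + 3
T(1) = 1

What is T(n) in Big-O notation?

Each step divides n by 7 and adds 3. After log_7(n) steps we reach T(1)=1. So T(n) = 3·log_7(n) + 1 = O(log n).

Answer: O(log n)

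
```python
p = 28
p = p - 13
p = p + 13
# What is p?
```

Trace:
`p = 28` → p = 28
`p = p - 13` → p = 15
`p = p + 13` → p = 28
So p = 28

Answer: 28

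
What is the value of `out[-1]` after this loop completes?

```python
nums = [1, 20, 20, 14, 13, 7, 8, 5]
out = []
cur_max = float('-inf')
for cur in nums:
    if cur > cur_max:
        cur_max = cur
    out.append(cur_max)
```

Running max ends at 20
`out` takes the values: [] → [1] → [1, 20] → [1, 20, 20] → [1, 20, 20, 20] → [1, 20, 20, 20, 20] → [1, 20, 20, 20, 20, 20] → [1, 20, 20, 20, 20, 20, 20] → [1, 20, 20, 20, 20, 20, 20, 20]
So `out[-1]` = 20

Answer: 20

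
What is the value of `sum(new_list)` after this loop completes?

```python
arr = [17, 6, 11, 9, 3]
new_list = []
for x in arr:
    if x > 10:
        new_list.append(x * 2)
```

Sum of doubled values > 10
`new_list` takes the values: [] → [34] → [34, 22]
So `sum(new_list)` = 56

Answer: 56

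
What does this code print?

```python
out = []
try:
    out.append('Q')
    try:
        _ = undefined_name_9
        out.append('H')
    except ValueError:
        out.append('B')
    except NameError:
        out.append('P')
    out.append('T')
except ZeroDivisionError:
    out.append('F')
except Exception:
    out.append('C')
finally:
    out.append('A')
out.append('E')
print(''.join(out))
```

Execution trace: 'Q' (try body) → 'P' (inner except NameError) → 'T' (try body, no exception) → 'A' (finally) → 'E' (after the try/except). Output: QPTAE

Answer: QPTAE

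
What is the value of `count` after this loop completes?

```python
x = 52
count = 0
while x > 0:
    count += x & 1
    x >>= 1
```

Count set bits in 52 (binary: 0b110100)
`count` takes the values: 0 → 1 → 2 → 3

Answer: 3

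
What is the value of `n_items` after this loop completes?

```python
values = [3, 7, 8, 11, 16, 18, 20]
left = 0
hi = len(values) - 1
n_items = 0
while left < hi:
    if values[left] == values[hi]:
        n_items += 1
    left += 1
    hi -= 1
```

Count matching pairs from ends
`n_items` takes the values: 0

Answer: 0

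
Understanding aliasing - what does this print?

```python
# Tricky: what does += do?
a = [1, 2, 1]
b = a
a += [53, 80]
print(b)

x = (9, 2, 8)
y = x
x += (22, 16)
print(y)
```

Key concept: += behavior differs for mutable vs immutable.
Step by step:
`a = [1, 2, 1]` → a = [1, 2, 1]
`b = a` → b = [1, 2, 1] (same object as a)
`a += [53, 80]` → a = [1, 2, 1, 53, 80] (same object as b); b = [1, 2, 1, 53, 80] (same object as a)
`print(b)` → prints [1, 2, 1, 53, 80]
`x = (9, 2, 8)` → x = (9, 2, 8)
`y = x` → y = (9, 2, 8)
`x += (22, 16)` → x = (9, 2, 8, 22, 16)
`print(y)` → prints (9, 2, 8)

Answer:
[1, 2, 1, 53, 80]
(9, 2, 8)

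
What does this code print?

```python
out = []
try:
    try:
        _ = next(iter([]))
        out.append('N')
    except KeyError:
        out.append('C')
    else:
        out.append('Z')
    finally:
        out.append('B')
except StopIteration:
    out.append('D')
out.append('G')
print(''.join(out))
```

Execution trace: 'B' (inner finally) → 'D' (outer except StopIteration) → 'G' (after the try/except). Output: BDG

Answer: BDG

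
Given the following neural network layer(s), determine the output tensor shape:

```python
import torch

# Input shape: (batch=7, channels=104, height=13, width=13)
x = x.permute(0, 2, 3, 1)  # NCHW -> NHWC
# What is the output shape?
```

Input: (7, 104, 13, 13) -> Output: (7, 13, 13, 104)

Answer: (7, 13, 13, 104)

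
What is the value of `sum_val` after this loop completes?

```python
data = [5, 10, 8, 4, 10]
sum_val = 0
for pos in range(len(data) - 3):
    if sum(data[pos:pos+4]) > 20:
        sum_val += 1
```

Count windows with sum > 20
`sum_val` takes the values: 0 → 1 → 2

Answer: 2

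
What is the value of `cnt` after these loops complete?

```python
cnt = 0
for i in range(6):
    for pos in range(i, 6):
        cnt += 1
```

Upper triangle: 6 + 5 + ... + 1
`cnt` takes the values: 0 → 1 → 2 → 3 → 4 → 5 → 6 → 7 → 8 → 9 → 10 → 11 → 12 → 13 → 14 → 15 → 16 → 17 → 18 → 19 → 20 → 21

Answer: 21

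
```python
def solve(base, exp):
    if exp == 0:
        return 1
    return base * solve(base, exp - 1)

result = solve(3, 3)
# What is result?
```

solve(3, 3) = 3 * 3 * 3 = 27

Answer: 27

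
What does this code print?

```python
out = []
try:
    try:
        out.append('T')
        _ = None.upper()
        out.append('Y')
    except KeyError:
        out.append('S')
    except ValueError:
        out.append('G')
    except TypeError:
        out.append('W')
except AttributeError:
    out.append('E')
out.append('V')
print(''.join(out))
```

Execution trace: 'T' (try body) → 'E' (outer except AttributeError) → 'V' (after the try/except). Output: TEV

Answer: TEV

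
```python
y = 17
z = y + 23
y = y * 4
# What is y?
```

Trace:
`y = 17` → y = 17
`z = y + 23` → z = 40
`y = y * 4` → y = 68
So y = 68

Answer: 68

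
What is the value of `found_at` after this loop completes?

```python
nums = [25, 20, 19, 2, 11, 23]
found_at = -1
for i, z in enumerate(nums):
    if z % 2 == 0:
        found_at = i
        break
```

First even number index in [25, 20, 19, 2, 11, 23]
`found_at` takes the values: -1 → 1

Answer: 1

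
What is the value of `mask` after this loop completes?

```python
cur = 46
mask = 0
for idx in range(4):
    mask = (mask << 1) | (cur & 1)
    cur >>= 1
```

Reverse lowest 4 bits of 46
`mask` takes the values: 0 → 1 → 3 → 7

Answer: 7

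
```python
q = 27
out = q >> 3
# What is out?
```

Trace:
`q = 27` → q = 27
`out = q >> 3` → out = 3
So out = 3

Answer: 3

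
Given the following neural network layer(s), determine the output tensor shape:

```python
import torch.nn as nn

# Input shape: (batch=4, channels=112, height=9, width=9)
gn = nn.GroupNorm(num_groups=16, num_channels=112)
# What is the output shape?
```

Input: (4, 112, 9, 9) -> Output: (4, 112, 9, 9)

Answer: (4, 112, 9, 9)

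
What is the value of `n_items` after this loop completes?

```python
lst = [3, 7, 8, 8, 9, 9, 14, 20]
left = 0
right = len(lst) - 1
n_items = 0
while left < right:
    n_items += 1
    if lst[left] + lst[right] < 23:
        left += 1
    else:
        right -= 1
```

Steps to find pair summing to 23
`n_items` takes the values: 0 → 1 → 2 → 3 → 4 → 5 → 6 → 7

Answer: 7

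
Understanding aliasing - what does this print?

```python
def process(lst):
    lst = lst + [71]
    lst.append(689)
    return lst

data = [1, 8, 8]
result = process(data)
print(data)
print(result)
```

Key concept: rebinding parameter vs mutation.
Step by step:
`data = [1, 8, 8]` → data = [1, 8, 8]
`result = process(data)` → result = [1, 8, 8, 71, 689]
`print(data)` → prints [1, 8, 8]
`print(result)` → prints [1, 8, 8, 71, 689]

Answer:
[1, 8, 8]
[1, 8, 8, 71, 689]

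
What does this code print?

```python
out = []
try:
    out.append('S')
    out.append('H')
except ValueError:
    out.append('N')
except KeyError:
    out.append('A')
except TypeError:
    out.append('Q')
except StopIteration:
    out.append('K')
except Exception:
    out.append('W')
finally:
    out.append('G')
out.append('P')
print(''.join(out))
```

Execution trace: 'S' (try body) → 'H' (try body, no exception) → 'G' (finally) → 'P' (after the try/except). Output: SHGP

Answer: SHGP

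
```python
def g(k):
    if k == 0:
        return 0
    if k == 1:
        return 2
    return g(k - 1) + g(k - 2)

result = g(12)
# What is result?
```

Build up from base cases: g(0)=0, g(1)=2, g(2)=2, g(3)=4, g(4)=6, g(5)=10, g(6)=16, ..., g(12)=288

Answer: 288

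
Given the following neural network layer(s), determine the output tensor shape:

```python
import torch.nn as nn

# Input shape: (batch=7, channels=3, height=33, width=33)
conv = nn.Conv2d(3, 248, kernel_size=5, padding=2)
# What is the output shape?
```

Input: (7, 3, 33, 33) -> Output: (7, 248, 33, 33)

Answer: (7, 248, 33, 33)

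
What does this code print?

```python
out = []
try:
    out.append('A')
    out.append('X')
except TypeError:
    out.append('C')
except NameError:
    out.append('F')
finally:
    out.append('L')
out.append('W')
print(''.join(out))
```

Execution trace: 'A' (try body) → 'X' (try body, no exception) → 'L' (finally) → 'W' (after the try/except). Output: AXLW

Answer: AXLW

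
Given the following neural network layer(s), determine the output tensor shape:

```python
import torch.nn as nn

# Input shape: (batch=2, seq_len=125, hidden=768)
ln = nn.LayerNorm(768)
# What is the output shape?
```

Input: (2, 125, 768) -> Output: (2, 125, 768)

Answer: (2, 125, 768)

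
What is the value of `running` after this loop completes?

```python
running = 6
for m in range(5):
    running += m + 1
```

Start at 6, add 1 to 5 = 21
`running` takes the values: 6 → 7 → 9 → 12 → 16 → 21

Answer: 21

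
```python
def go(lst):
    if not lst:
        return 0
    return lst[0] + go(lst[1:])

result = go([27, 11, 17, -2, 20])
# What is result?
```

27 + 11 + 17 + (-2) + 20 + 0 = 73

Answer: 73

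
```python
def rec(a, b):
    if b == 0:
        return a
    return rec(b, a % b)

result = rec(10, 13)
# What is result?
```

rec(10, 13) -> rec(13, 10) -> rec(10, 3) -> rec(3, 1) -> rec(1, 0) -> 1

Answer: 1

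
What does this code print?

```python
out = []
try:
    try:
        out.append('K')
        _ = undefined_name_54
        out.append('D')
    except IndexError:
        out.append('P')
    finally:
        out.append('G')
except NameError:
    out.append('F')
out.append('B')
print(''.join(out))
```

Execution trace: 'K' (inner try body) → 'G' (inner finally) → 'F' (outer except NameError) → 'B' (after the try/except). Output: KGFB

Answer: KGFB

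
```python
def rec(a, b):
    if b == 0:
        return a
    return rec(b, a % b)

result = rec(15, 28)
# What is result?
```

rec(15, 28) -> rec(28, 15) -> rec(15, 13) -> rec(13, 2) -> rec(2, 1) -> rec(1, 0) -> 1

Answer: 1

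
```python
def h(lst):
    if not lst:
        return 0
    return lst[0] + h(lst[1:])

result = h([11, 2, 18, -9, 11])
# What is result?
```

11 + 2 + 18 + (-9) + 11 + 0 = 33

Answer: 33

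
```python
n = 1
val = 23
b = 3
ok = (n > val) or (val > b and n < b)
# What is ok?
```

Trace:
`n = 1` → n = 1
`val = 23` → val = 23
`b = 3` → b = 3
`ok = (n > val) or (val > b and n < b)` → ok = True
So ok = True

Answer: True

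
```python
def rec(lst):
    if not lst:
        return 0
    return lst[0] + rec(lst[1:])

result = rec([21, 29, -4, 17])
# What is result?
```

21 + 29 + (-4) + 17 + 0 = 63

Answer: 63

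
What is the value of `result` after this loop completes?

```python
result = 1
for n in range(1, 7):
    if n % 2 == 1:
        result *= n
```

Product of odd numbers 1 to 6
`result` takes the values: 1 → 3 → 15

Answer: 15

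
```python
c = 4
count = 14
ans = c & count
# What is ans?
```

Trace:
`c = 4` → c = 4
`count = 14` → count = 14
`ans = c & count` → ans = 4
So ans = 4

Answer: 4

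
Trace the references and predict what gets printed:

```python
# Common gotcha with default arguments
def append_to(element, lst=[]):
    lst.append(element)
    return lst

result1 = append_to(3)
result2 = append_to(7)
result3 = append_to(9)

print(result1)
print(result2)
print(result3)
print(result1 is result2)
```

Key concept: mutable default argument gotcha.
Step by step:
`result1 = append_to(3)` → result1 = [3]
`result2 = append_to(7)` → result1 = [3, 7] (same object as result2); result2 = [3, 7] (same object as result1)
`result3 = append_to(9)` → result1 = [3, 7, 9] (same object as result2, result3); result2 = [3, 7, 9] (same object as result1, result3); result3 = [3, 7, 9] (same object as result1, result2)
`print(result1)` → prints [3, 7, 9]
`print(result2)` → prints [3, 7, 9]
`print(result3)` → prints [3, 7, 9]
`print(result1 is result2)` → prints True

Answer:
[3, 7, 9]
[3, 7, 9]
[3, 7, 9]
True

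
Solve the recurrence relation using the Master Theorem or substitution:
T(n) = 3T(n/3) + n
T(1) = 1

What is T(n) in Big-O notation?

By Master Theorem: a=3, b=3, f(n)=n. Since log_3(3) = 1 and f(n) = Θ(n^1), Case 2 applies. T(n) = O(n log n).

Answer: O(n log n)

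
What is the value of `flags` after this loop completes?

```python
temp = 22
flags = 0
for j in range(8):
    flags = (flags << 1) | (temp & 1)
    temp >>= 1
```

Reverse lowest 8 bits of 22
`flags` takes the values: 0 → 1 → 3 → 6 → 13 → 26 → 52 → 104

Answer: 104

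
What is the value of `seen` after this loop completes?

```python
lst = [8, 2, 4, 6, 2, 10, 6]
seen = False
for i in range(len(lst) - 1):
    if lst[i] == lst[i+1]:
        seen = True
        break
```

Check consecutive duplicates in [8, 2, 4, 6, 2, 10, 6]
`seen` takes the values: False

Answer: False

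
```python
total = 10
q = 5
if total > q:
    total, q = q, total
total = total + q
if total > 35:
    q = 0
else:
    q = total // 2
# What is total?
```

Trace:
`total = 10` → total = 10
`q = 5` → q = 5
`if total > q: ...` → total > q is True → total = 5; q = 10
`total = total + q` → total = 15
`if total > 35: ...` → total > 35 is False, take else branch → q = 7
So total = 15

Answer: 15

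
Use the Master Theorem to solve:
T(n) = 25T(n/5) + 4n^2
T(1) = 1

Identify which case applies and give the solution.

a=25, b=5, f(n)=4n^2. log_5(25) = 2. Since c=2 = 2, Case 2 applies: T(n) = Θ(n^log_b(a) · log n) = O(n^2 log n).

Answer: O(n^2 log n) - Case 2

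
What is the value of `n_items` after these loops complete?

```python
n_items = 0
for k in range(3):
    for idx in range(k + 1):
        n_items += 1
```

Triangle: 1 + 2 + ... + 3
`n_items` takes the values: 0 → 1 → 2 → 3 → 4 → 5 → 6

Answer: 6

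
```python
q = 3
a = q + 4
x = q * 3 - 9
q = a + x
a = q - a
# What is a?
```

Trace:
`q = 3` → q = 3
`a = q + 4` → a = 7
`x = q * 3 - 9` → x = 0
`q = a + x` → q = 7
`a = q - a` → a = 0
So a = 0

Answer: 0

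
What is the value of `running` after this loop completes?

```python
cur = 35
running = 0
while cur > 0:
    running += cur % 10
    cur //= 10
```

Sum digits of 35
`running` takes the values: 0 → 5 → 8

Answer: 8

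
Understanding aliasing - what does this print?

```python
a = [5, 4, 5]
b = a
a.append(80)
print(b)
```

Key concept: basic list aliasing.
Step by step:
`a = [5, 4, 5]` → a = [5, 4, 5]
`b = a` → b = [5, 4, 5] (same object as a)
`a.append(80)` → a = [5, 4, 5, 80] (same object as b); b = [5, 4, 5, 80] (same object as a)
`print(b)` → prints [5, 4, 5, 80]

Answer: [5, 4, 5, 80]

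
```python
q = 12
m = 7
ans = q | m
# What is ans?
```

Trace:
`q = 12` → q = 12
`m = 7` → m = 7
`ans = q | m` → ans = 15
So ans = 15

Answer: 15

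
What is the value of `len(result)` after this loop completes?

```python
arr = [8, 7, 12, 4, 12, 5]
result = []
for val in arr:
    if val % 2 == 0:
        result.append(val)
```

Count even numbers in [8, 7, 12, 4, 12, 5]
`result` takes the values: [] → [8] → [8, 12] → [8, 12, 4] → [8, 12, 4, 12]
So `len(result)` = 4

Answer: 4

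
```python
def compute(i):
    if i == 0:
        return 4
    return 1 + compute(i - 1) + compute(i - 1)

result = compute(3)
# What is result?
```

compute(i) = 1 + 2·compute(i-1), compute(0)=4. Closed form: (4+1)·2^3 - 1 = 39.

Answer: 39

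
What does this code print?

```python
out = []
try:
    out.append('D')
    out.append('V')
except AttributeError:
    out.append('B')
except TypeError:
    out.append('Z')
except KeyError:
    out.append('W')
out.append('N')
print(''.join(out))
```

Execution trace: 'D' (try body) → 'V' (try body, no exception) → 'N' (after the try/except). Output: DVN

Answer: DVN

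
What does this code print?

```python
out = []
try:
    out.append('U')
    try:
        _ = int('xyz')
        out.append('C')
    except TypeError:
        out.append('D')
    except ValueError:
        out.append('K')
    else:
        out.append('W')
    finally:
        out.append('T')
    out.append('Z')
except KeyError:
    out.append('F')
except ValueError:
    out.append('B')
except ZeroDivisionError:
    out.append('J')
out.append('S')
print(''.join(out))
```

Execution trace: 'U' (try body) → 'K' (inner except ValueError) → 'T' (inner finally) → 'Z' (try body, no exception) → 'S' (after the try/except). Output: UKTZS

Answer: UKTZS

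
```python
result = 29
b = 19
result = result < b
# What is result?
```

Trace:
`result = 29` → result = 29
`b = 19` → b = 19
`result = result < b` → result = False
So result = False

Answer: False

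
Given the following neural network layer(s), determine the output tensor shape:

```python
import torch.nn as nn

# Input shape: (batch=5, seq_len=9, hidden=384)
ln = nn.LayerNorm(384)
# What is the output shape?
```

Input: (5, 9, 384) -> Output: (5, 9, 384)

Answer: (5, 9, 384)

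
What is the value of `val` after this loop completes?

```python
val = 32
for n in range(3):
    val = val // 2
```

Halve 3 times: 32 // 2^3 = 4
`val` takes the values: 32 → 16 → 8 → 4

Answer: 4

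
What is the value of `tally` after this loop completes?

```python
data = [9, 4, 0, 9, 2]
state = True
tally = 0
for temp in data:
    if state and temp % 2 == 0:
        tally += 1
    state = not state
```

Count even values at even positions
`tally` takes the values: 0 → 1 → 2

Answer: 2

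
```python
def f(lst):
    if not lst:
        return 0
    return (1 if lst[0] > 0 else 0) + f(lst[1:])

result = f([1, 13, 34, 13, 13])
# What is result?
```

Count of positive elements in [1, 13, 34, 13, 13] = 5

Answer: 5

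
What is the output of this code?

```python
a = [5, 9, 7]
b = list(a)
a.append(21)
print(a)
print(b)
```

Key concept: list() constructor creates copy.
Step by step:
`a = [5, 9, 7]` → a = [5, 9, 7]
`b = list(a)` → b = [5, 9, 7]
`a.append(21)` → a = [5, 9, 7, 21]
`print(a)` → prints [5, 9, 7, 21]
`print(b)` → prints [5, 9, 7]

Answer:
[5, 9, 7, 21]
[5, 9, 7]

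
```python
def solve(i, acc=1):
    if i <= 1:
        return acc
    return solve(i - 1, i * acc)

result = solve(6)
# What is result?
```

Accumulator trace (n, acc): (6, 1) -> (5, 6) -> (4, 30) -> (3, 120) -> (2, 360) -> (1, 720) -> return 720

Answer: 720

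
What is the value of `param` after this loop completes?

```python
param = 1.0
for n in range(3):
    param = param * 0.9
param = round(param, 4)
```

Exponential decay: 1.0 * 0.9^3
`param` takes the values: 1.0 → 0.9 → 0.81 → 0.729

Answer: 0.729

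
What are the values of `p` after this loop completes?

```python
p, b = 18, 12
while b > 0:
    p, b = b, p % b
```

GCD of 18 and 12
`p` takes the values: 18 → 12 → 6

Answer: 6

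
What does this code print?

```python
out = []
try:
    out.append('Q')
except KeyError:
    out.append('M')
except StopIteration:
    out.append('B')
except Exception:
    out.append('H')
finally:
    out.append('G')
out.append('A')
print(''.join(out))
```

Execution trace: 'Q' (try body, no exception) → 'G' (finally) → 'A' (after the try/except). Output: QGA

Answer: QGA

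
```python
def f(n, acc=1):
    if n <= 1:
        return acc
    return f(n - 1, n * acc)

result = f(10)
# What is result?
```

Accumulator trace (n, acc): (10, 1) -> (9, 10) -> (8, 90) -> (7, 720) -> (6, 5040) -> (5, 30240) -> (4, 151200) -> (3, 604800) -> (2, 1814400) -> (1, 3628800) -> return 3628800

Answer: 3628800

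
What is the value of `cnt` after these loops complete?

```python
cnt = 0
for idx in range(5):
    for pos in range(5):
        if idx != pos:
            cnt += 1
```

5² - 5 (exclude diagonal)
`cnt` takes the values: 0 → 1 → 2 → 3 → 4 → 5 → 6 → 7 → 8 → 9 → 10 → 11 → 12 → 13 → 14 → 15 → 16 → 17 → 18 → 19 → 20

Answer: 20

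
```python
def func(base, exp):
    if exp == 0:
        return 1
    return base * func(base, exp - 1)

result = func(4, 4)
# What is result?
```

func(4, 4) = 4 * 4 * 4 * 4 = 256

Answer: 256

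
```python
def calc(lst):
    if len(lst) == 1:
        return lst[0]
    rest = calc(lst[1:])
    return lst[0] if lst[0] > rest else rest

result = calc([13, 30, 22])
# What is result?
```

Recursive max over [13, 30, 22] = 30

Answer: 30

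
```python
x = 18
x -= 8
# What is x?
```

Trace:
`x = 18` → x = 18
`x -= 8` → x = 10
So x = 10

Answer: 10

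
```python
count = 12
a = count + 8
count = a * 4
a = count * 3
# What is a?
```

Trace:
`count = 12` → count = 12
`a = count + 8` → a = 20
`count = a * 4` → count = 80
`a = count * 3` → a = 240
So a = 240

Answer: 240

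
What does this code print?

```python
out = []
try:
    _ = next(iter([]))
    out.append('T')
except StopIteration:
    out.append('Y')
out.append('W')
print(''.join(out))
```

Execution trace: 'Y' (except StopIteration) → 'W' (after the try/except). Output: YW

Answer: YW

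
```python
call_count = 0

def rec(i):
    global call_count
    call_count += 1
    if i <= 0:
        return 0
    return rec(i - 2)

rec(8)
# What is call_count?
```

Linear recursion stepping by 2: 5 calls from i=8 down to ≤0.

Answer: 5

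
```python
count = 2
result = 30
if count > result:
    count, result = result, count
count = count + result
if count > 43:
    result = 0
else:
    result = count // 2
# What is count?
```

Trace:
`count = 2` → count = 2
`result = 30` → result = 30
`if count > result: ...` → count > result is False → no variable changes
`count = count + result` → count = 32
`if count > 43: ...` → count > 43 is False, take else branch → result = 16
So count = 32

Answer: 32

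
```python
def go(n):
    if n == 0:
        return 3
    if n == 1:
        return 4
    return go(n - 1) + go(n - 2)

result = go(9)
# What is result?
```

Build up from base cases: go(0)=3, go(1)=4, go(2)=7, go(3)=11, go(4)=18, go(5)=29, go(6)=47, ..., go(9)=199

Answer: 199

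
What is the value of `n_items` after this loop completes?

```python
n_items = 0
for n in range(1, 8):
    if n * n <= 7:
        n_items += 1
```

Count numbers where n² ≤ 7
`n_items` takes the values: 0 → 1 → 2

Answer: 2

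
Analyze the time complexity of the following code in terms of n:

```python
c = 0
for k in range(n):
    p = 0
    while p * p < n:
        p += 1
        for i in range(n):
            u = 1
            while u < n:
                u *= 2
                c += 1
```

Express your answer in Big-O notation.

Each loop level contributes: n × √n × n × log n. Multiplying the contributions gives O(n^2√n log n).

Answer: O(n^2√n log n)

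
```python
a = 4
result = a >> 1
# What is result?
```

Trace:
`a = 4` → a = 4
`result = a >> 1` → result = 2
So result = 2

Answer: 2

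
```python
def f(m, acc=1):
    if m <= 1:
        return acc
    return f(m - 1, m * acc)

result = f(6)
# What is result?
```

Accumulator trace (n, acc): (6, 1) -> (5, 6) -> (4, 30) -> (3, 120) -> (2, 360) -> (1, 720) -> return 720

Answer: 720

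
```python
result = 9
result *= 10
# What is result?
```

Trace:
`result = 9` → result = 9
`result *= 10` → result = 90
So result = 90

Answer: 90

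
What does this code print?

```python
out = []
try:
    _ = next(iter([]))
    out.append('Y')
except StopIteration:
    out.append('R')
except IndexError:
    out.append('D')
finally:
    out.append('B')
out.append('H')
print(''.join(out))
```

Execution trace: 'R' (except StopIteration) → 'B' (finally) → 'H' (after the try/except). Output: RBH

Answer: RBH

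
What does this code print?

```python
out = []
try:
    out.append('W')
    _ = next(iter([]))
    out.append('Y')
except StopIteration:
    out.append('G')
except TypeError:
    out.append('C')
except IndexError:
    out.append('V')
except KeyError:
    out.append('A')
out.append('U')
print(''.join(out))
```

Execution trace: 'W' (try body) → 'G' (except StopIteration) → 'U' (after the try/except). Output: WGU

Answer: WGU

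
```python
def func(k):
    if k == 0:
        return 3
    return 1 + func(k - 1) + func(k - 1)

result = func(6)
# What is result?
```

func(k) = 1 + 2·func(k-1), func(0)=3. Closed form: (3+1)·2^6 - 1 = 255.

Answer: 255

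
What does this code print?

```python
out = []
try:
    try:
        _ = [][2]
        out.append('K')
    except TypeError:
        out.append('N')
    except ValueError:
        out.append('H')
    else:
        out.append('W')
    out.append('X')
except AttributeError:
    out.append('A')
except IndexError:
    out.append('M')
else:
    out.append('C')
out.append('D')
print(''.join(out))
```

Execution trace: 'M' (except IndexError) → 'D' (after the try/except). Output: MD

Answer: MD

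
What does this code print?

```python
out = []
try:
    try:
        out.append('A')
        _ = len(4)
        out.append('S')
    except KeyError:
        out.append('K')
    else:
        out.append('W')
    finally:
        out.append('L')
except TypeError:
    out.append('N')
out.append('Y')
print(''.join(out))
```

Execution trace: 'A' (inner try body) → 'L' (inner finally) → 'N' (outer except TypeError) → 'Y' (after the try/except). Output: ALNY

Answer: ALNY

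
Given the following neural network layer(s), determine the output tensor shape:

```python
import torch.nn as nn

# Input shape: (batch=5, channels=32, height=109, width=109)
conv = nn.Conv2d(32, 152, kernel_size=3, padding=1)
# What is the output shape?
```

Input: (5, 32, 109, 109) -> Output: (5, 152, 109, 109)

Answer: (5, 152, 109, 109)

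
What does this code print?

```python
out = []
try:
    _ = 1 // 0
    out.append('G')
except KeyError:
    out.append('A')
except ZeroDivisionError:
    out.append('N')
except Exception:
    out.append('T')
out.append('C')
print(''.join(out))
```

Execution trace: 'N' (except ZeroDivisionError) → 'C' (after the try/except). Output: NC

Answer: NC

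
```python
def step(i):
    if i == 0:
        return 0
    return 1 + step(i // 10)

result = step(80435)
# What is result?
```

Count of digits of 80435: 5

Answer: 5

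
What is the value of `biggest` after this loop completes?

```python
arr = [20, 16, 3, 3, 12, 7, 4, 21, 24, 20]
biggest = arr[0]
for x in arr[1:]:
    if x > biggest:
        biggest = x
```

Maximum of [20, 16, 3, 3, 12, 7, 4, 21, 24, 20]
`biggest` takes the values: 20 → 21 → 24

Answer: 24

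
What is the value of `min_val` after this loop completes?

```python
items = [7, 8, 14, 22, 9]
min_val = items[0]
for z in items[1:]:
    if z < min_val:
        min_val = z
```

Minimum of [7, 8, 14, 22, 9]
`min_val` takes the values: 7

Answer: 7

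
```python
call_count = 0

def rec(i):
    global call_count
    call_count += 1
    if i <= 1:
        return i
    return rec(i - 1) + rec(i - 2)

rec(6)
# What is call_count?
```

Calls(i) = 1 + Calls(i-1) + Calls(i-2); Calls(0)=Calls(1)=1. For i=6 this gives 25.

Answer: 25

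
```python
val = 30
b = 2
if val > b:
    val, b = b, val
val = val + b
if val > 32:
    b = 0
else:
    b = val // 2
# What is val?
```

Trace:
`val = 30` → val = 30
`b = 2` → b = 2
`if val > b: ...` → val > b is True → val = 2; b = 30
`val = val + b` → val = 32
`if val > 32: ...` → val > 32 is False, take else branch → b = 16
So val = 32

Answer: 32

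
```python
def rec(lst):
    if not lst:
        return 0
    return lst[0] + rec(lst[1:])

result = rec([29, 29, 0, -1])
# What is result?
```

29 + 29 + 0 + (-1) + 0 = 57

Answer: 57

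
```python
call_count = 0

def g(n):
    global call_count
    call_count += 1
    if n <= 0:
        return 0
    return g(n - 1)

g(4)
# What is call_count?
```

Linear recursion stepping by 1: 5 calls from n=4 down to ≤0.

Answer: 5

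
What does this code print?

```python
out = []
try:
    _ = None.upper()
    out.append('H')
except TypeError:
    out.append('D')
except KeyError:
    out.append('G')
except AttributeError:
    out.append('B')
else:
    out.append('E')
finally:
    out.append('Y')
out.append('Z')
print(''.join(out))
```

Execution trace: 'B' (except AttributeError) → 'Y' (finally) → 'Z' (after the try/except). Output: BYZ

Answer: BYZ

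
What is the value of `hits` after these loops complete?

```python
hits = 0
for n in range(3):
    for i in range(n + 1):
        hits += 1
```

Triangle: 1 + 2 + ... + 3
`hits` takes the values: 0 → 1 → 2 → 3 → 4 → 5 → 6

Answer: 6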